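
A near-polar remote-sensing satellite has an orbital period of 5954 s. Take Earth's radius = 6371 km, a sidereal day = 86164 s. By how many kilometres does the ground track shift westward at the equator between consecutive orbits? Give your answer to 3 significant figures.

2770 km

During one orbit Earth rotates (5954.0 / 86164) × 360° = 24.88°.
At the equator that is 24.88° × (2π·6371/360) km/° = 24.88 × 111.2 = 2766 km.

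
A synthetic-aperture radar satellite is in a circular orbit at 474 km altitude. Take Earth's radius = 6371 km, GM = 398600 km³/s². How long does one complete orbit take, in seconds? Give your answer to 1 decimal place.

5636.0 seconds

Semi-major axis a = 6371 + 474 = 6845 km. Period T = 2π√(a³/μ) = 2π√(6845³/398600) = 5636.0 s = 93.93 min.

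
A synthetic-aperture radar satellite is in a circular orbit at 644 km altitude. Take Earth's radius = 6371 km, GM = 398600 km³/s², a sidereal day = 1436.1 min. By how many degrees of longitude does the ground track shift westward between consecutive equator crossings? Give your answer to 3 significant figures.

Semi-major axis a = 6371 + 644 = 7015 km. Period T = 2π√(a³/μ) = 2π√(7015³/398600) = 5847.3 s = 97.45 min.
During one orbit Earth rotates (5847.3 / 86166) × 360° = 24.43°.

24.4°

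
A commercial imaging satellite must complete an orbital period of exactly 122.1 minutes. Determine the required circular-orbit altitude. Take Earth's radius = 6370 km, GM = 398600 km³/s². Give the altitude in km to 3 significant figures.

1780 km

T = 122.1 min = 7326.0 s.
From T = 2π√(a³/μ): a = (μ T²/4π²)^(1/3) = (398600 × 7326.0² / 4π²)^(1/3) = 8153 km.
Altitude h = a − R = 8153 − 6370 = 1783 km.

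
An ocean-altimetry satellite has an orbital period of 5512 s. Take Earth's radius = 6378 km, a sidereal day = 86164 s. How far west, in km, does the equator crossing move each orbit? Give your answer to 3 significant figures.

During one orbit Earth rotates (5512.0 / 86164) × 360° = 23.03°.
At the equator that is 23.03° × (2π·6378/360) km/° = 23.03 × 111.3 = 2564 km.

2560 km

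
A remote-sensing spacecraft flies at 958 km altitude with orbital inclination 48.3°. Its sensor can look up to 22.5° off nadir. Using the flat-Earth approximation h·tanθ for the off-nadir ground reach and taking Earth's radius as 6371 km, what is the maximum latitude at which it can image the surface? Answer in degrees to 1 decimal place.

51.9°

For a prograde orbit the ground track reaches latitude ±i = ±48.3°.
Sensor half-swath on the ground ≈ 958·tan(22.5°) = 397 km = 3.57° of latitude.
Maximum observable latitude ≈ 48.3 + 3.57 = 51.9°.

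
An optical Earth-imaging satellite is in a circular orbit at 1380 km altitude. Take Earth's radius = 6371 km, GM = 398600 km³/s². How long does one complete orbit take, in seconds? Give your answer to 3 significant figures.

Semi-major axis a = 6371 + 1380 = 7751 km. Period T = 2π√(a³/μ) = 2π√(7751³/398600) = 6791.2 s = 113.19 min.

6790 seconds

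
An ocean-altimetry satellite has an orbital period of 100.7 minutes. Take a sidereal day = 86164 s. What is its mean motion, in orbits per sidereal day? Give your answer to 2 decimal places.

14.26

T = 100.7 min = 6042.0 s.
Orbits per sidereal day = 86164 / 6042.0 = 14.261.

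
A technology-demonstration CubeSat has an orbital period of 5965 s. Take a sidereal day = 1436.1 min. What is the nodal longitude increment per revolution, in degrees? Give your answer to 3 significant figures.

24.9°

During one orbit Earth rotates (5965.0 / 86166) × 360° = 24.92°.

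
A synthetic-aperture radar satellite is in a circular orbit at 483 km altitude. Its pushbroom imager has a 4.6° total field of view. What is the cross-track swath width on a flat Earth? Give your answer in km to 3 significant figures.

38.8 km

Half-angle = 4.6°/2 = 2.3°.
Swath width ≈ 2h·tan(θ/2) = 2 × 483 × tan(2.3°) = 38.8 km.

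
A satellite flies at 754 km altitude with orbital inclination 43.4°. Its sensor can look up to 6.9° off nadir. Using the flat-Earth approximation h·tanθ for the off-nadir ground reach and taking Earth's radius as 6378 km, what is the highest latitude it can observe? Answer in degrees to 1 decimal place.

44.2°

For a prograde orbit the ground track reaches latitude ±i = ±43.4°.
Sensor half-swath on the ground ≈ 754·tan(6.9°) = 91 km = 0.82° of latitude.
Maximum observable latitude ≈ 43.4 + 0.82 = 44.2°.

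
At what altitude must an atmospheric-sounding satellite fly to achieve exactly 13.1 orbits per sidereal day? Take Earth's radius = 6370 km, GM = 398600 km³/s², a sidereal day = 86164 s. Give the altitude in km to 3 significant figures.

Required period T = 86164 / 13.1 = 6577.4 s.
From T = 2π√(a³/μ): a = (μ T²/4π²)^(1/3) = (398600 × 6577.4² / 4π²)^(1/3) = 7587 km.
Altitude h = a − R = 7587 − 6370 = 1217 km.

1220 km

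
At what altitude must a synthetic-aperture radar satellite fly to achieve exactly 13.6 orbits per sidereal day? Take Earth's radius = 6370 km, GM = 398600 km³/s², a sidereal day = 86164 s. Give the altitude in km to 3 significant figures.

1030 km

Required period T = 86164 / 13.6 = 6335.6 s.
From T = 2π√(a³/μ): a = (μ T²/4π²)^(1/3) = (398600 × 6335.6² / 4π²)^(1/3) = 7400 km.
Altitude h = a − R = 7400 − 6370 = 1030 km.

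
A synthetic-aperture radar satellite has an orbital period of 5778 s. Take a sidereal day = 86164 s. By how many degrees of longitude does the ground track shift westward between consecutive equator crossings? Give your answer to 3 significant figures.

During one orbit Earth rotates (5778.0 / 86164) × 360° = 24.14°.

24.1°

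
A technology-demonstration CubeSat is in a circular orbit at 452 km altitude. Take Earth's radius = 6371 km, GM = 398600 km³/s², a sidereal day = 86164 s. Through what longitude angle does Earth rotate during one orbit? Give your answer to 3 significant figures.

23.4°

Semi-major axis a = 6371 + 452 = 6823 km. Period T = 2π√(a³/μ) = 2π√(6823³/398600) = 5608.9 s = 93.48 min.
During one orbit Earth rotates (5608.9 / 86164) × 360° = 23.43°.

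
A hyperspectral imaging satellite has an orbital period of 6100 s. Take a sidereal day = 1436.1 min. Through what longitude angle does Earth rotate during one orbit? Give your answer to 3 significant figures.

During one orbit Earth rotates (6100.0 / 86166) × 360° = 25.49°.

25.5°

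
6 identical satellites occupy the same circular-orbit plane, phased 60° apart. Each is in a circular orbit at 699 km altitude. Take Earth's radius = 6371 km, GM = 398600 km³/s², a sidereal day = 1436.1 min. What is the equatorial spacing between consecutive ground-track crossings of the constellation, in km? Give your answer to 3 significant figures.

458 km

Semi-major axis a = 6371 + 699 = 7070 km. Period T = 2π√(a³/μ) = 2π√(7070³/398600) = 5916.2 s = 98.60 min.
Single-satellite node shift = (5916.2/86166) × 360° = 24.72°.
With 6 satellites evenly phased, successive equator crossings are 24.72/6 = 4.120° apart.
That is 4.120 × 111.2 = 458 km at the equator.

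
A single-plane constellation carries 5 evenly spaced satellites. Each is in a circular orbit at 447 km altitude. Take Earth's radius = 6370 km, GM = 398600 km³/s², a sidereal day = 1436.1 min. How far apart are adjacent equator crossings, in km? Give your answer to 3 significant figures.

520 km

Semi-major axis a = 6370 + 447 = 6817 km. Period T = 2π√(a³/μ) = 2π√(6817³/398600) = 5601.5 s = 93.36 min.
Single-satellite node shift = (5601.5/86166) × 360° = 23.40°.
With 5 satellites evenly phased, successive equator crossings are 23.40/5 = 4.681° apart.
That is 4.681 × 111.2 = 520 km at the equator.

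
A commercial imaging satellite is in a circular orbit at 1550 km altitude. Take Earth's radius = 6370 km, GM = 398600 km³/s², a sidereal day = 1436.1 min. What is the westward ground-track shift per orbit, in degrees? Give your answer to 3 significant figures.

29.3°

Semi-major axis a = 6370 + 1550 = 7920 km. Period T = 2π√(a³/μ) = 2π√(7920³/398600) = 7014.5 s = 116.91 min.
During one orbit Earth rotates (7014.5 / 86166) × 360° = 29.31°.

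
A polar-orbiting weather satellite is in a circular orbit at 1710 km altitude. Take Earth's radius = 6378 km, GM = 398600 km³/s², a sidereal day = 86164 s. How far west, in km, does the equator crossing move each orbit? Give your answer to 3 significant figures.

Semi-major axis a = 6378 + 1710 = 8088 km. Period T = 2π√(a³/μ) = 2π√(8088³/398600) = 7238.9 s = 120.65 min.
During one orbit Earth rotates (7238.9 / 86164) × 360° = 30.24°.
At the equator that is 30.24° × (2π·6378/360) km/° = 30.24 × 111.3 = 3367 km.

3370 km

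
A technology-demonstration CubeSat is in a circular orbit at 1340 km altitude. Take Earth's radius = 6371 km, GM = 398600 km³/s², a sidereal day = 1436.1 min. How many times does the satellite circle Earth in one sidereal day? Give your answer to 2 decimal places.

Semi-major axis a = 6371 + 1340 = 7711 km. Period T = 2π√(a³/μ) = 2π√(7711³/398600) = 6738.7 s = 112.31 min.
Orbits per sidereal day = 86166 / 6738.7 = 12.787.

12.79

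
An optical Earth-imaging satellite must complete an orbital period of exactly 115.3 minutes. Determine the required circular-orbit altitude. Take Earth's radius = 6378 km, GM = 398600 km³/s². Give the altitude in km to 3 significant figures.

T = 115.3 min = 6918.0 s.
From T = 2π√(a³/μ): a = (μ T²/4π²)^(1/3) = (398600 × 6918.0² / 4π²)^(1/3) = 7847 km.
Altitude h = a − R = 7847 − 6378 = 1469 km.

1470 km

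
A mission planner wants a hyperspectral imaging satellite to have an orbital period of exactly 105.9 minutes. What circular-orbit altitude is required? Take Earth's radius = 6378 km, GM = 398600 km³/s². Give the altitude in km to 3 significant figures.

T = 105.9 min = 6354.0 s.
From T = 2π√(a³/μ): a = (μ T²/4π²)^(1/3) = (398600 × 6354.0² / 4π²)^(1/3) = 7415 km.
Altitude h = a − R = 7415 − 6378 = 1037 km.

1040 km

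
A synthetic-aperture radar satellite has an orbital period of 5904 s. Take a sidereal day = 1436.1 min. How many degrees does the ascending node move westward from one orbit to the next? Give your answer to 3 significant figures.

24.7°

During one orbit Earth rotates (5904.0 / 86166) × 360° = 24.67°.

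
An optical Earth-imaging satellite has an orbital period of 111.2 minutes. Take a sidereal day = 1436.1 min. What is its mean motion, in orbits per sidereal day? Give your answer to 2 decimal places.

12.91

T = 111.2 min = 6672.0 s.
Orbits per sidereal day = 86166 / 6672.0 = 12.915.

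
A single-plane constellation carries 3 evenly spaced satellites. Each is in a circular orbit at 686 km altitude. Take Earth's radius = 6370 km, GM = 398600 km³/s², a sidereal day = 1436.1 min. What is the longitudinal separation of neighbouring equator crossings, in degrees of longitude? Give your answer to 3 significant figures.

8.21°

Semi-major axis a = 6370 + 686 = 7056 km. Period T = 2π√(a³/μ) = 2π√(7056³/398600) = 5898.6 s = 98.31 min.
Single-satellite node shift = (5898.6/86166) × 360° = 24.64°.
With 3 satellites evenly phased, successive equator crossings are 24.64/3 = 8.215° apart.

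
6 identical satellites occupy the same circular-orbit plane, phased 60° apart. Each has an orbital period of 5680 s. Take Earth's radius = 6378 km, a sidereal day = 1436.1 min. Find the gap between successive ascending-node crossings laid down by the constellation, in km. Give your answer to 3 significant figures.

Single-satellite node shift = (5680.0/86166) × 360° = 23.73°.
With 6 satellites evenly phased, successive equator crossings are 23.73/6 = 3.955° apart.
That is 3.955 × 111.3 = 440 km at the equator.

440 km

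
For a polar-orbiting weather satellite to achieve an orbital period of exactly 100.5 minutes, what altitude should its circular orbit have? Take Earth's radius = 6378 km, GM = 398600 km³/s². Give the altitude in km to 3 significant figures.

782 km

T = 100.5 min = 6030.0 s.
From T = 2π√(a³/μ): a = (μ T²/4π²)^(1/3) = (398600 × 6030.0² / 4π²)^(1/3) = 7160 km.
Altitude h = a − R = 7160 − 6378 = 782 km.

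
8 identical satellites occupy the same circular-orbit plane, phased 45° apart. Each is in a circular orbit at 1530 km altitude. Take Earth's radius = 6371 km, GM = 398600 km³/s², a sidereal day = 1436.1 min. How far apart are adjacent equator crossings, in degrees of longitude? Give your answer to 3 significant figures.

Semi-major axis a = 6371 + 1530 = 7901 km. Period T = 2π√(a³/μ) = 2π√(7901³/398600) = 6989.3 s = 116.49 min.
Single-satellite node shift = (6989.3/86166) × 360° = 29.20°.
With 8 satellites evenly phased, successive equator crossings are 29.20/8 = 3.650° apart.

3.65°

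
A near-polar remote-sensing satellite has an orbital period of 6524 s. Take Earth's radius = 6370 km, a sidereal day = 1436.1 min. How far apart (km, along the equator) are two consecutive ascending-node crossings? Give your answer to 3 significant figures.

During one orbit Earth rotates (6524.0 / 86166) × 360° = 27.26°.
At the equator that is 27.26° × (2π·6370/360) km/° = 27.26 × 111.2 = 3030 km.

3030 km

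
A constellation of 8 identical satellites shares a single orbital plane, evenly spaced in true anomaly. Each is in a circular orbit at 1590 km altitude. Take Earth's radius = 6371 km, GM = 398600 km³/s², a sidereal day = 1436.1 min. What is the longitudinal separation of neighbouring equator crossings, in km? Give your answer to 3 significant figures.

411 km

Semi-major axis a = 6371 + 1590 = 7961 km. Period T = 2π√(a³/μ) = 2π√(7961³/398600) = 7069.1 s = 117.82 min.
Single-satellite node shift = (7069.1/86166) × 360° = 29.53°.
With 8 satellites evenly phased, successive equator crossings are 29.53/8 = 3.692° apart.
That is 3.692 × 111.2 = 411 km at the equator.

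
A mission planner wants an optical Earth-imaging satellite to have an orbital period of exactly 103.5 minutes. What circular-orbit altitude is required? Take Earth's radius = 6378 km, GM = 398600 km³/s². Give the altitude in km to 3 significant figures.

924 km

T = 103.5 min = 6210.0 s.
From T = 2π√(a³/μ): a = (μ T²/4π²)^(1/3) = (398600 × 6210.0² / 4π²)^(1/3) = 7302 km.
Altitude h = a − R = 7302 − 6378 = 924 km.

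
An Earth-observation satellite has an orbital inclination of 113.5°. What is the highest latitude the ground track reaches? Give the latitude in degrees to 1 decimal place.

Retrograde orbit: the ground track reaches ±(180° − i) = ±(180 − 113.5) = ±66.5°.

66.5°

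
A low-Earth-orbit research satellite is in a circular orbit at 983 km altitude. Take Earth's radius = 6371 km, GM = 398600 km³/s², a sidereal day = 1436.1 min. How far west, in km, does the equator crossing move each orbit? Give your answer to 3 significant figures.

Semi-major axis a = 6371 + 983 = 7354 km. Period T = 2π√(a³/μ) = 2π√(7354³/398600) = 6276.2 s = 104.60 min.
During one orbit Earth rotates (6276.2 / 86166) × 360° = 26.22°.
At the equator that is 26.22° × (2π·6371/360) km/° = 26.22 × 111.2 = 2916 km.

2920 km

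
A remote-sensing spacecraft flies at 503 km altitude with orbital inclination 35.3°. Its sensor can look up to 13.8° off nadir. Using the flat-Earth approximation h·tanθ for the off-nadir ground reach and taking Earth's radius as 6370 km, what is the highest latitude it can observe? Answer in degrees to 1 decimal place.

For a prograde orbit the ground track reaches latitude ±i = ±35.3°.
Sensor half-swath on the ground ≈ 503·tan(13.8°) = 124 km = 1.11° of latitude.
Maximum observable latitude ≈ 35.3 + 1.11 = 36.4°.

36.4°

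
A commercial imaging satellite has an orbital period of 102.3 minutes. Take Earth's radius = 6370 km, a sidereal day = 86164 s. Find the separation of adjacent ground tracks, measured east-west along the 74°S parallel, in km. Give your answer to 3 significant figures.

786 km

T = 102.3 min = 6138.0 s.
Node shift per orbit = (6138.0/86164) × 360° = 25.65°.
Equatorial spacing = 25.65 × 111.2 km/° = 2851 km.
At 74° latitude, spacing = 2851 × cos(74°) = 786 km.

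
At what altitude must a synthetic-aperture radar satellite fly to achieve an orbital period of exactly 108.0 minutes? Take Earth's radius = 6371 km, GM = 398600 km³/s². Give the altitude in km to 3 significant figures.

T = 108.0 min = 6480.0 s.
From T = 2π√(a³/μ): a = (μ T²/4π²)^(1/3) = (398600 × 6480.0² / 4π²)^(1/3) = 7512 km.
Altitude h = a − R = 7512 − 6371 = 1141 km.

1140 km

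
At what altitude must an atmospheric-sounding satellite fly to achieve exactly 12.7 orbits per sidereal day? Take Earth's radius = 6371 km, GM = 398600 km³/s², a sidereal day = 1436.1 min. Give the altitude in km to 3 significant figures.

Required period T = 86166 / 12.7 = 6784.7 s.
From T = 2π√(a³/μ): a = (μ T²/4π²)^(1/3) = (398600 × 6784.7² / 4π²)^(1/3) = 7746 km.
Altitude h = a − R = 7746 − 6371 = 1375 km.

1380 km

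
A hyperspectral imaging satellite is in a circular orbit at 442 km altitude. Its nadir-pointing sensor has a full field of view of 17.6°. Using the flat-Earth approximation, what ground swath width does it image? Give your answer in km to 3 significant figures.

Half-angle = 17.6°/2 = 8.8°.
Swath width ≈ 2h·tan(θ/2) = 2 × 442 × tan(8.8°) = 136.9 km.

137 km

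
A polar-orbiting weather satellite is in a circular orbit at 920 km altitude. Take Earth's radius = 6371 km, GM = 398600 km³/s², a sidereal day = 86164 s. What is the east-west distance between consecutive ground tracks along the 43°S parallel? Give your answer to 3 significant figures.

Semi-major axis a = 6371 + 920 = 7291 km. Period T = 2π√(a³/μ) = 2π√(7291³/398600) = 6195.7 s = 103.26 min.
Node shift per orbit = (6195.7/86164) × 360° = 25.89°.
Equatorial spacing = 25.89 × 111.2 km/° = 2878 km.
At 43° latitude, spacing = 2878 × cos(43°) = 2105 km.

2110 km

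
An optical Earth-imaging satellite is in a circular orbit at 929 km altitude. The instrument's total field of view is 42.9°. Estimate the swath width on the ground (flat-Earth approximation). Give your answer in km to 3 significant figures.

Half-angle = 42.9°/2 = 21.45°.
Swath width ≈ 2h·tan(θ/2) = 2 × 929 × tan(21.45°) = 730.0 km.

730 km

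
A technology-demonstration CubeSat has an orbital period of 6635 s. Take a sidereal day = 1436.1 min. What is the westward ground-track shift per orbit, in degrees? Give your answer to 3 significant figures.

During one orbit Earth rotates (6635.0 / 86166) × 360° = 27.72°.

27.7°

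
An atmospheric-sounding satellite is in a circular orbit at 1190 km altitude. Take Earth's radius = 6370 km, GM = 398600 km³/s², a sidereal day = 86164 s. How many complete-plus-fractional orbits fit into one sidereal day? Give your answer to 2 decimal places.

Semi-major axis a = 6370 + 1190 = 7560 km. Period T = 2π√(a³/μ) = 2π√(7560³/398600) = 6541.7 s = 109.03 min.
Orbits per sidereal day = 86164 / 6541.7 = 13.171.

13.17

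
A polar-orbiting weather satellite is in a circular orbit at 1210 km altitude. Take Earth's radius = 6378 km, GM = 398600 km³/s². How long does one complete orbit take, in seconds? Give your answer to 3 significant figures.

6580 seconds

Semi-major axis a = 6378 + 1210 = 7588 km. Period T = 2π√(a³/μ) = 2π√(7588³/398600) = 6578.1 s = 109.64 min.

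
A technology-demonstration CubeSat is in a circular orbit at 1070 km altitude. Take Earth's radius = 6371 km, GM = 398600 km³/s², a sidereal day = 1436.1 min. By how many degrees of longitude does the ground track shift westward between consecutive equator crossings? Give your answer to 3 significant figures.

Semi-major axis a = 6371 + 1070 = 7441 km. Period T = 2π√(a³/μ) = 2π√(7441³/398600) = 6387.9 s = 106.47 min.
During one orbit Earth rotates (6387.9 / 86166) × 360° = 26.69°.

26.7°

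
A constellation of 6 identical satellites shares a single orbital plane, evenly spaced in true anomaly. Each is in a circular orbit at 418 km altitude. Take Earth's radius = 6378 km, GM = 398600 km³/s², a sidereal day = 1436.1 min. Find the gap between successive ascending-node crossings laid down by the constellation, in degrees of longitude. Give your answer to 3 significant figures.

Semi-major axis a = 6378 + 418 = 6796 km. Period T = 2π√(a³/μ) = 2π√(6796³/398600) = 5575.6 s = 92.93 min.
Single-satellite node shift = (5575.6/86166) × 360° = 23.29°.
With 6 satellites evenly phased, successive equator crossings are 23.29/6 = 3.882° apart.

3.88°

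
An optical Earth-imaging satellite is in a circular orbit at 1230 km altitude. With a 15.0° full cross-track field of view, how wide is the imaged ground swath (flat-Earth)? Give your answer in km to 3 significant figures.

324 km

Half-angle = 15.0°/2 = 7.5°.
Swath width ≈ 2h·tan(θ/2) = 2 × 1230 × tan(7.5°) = 323.9 km.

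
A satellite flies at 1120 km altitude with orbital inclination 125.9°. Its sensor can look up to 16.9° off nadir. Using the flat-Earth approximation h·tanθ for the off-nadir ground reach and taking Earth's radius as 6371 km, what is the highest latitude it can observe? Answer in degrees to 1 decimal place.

57.2°

Retrograde orbit: the ground track reaches ±(180° − i) = ±(180 − 125.9) = ±54.1°.
Sensor half-swath on the ground ≈ 1120·tan(16.9°) = 340 km = 3.06° of latitude.
Maximum observable latitude ≈ 54.1 + 3.06 = 57.2°.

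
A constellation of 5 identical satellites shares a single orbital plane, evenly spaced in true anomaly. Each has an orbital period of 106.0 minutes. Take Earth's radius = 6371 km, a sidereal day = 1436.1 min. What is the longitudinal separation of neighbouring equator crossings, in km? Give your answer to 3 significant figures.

T = 106.0 min = 6360.0 s.
Single-satellite node shift = (6360.0/86166) × 360° = 26.57°.
With 5 satellites evenly phased, successive equator crossings are 26.57/5 = 5.314° apart.
That is 5.314 × 111.2 = 591 km at the equator.

591 km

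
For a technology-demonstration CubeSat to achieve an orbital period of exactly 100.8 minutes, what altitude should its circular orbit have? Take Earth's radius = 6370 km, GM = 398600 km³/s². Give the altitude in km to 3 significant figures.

805 km

T = 100.8 min = 6048.0 s.
From T = 2π√(a³/μ): a = (μ T²/4π²)^(1/3) = (398600 × 6048.0² / 4π²)^(1/3) = 7175 km.
Altitude h = a − R = 7175 − 6370 = 805 km.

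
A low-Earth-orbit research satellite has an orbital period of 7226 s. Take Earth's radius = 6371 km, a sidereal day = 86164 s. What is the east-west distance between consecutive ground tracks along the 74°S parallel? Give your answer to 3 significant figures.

Node shift per orbit = (7226.0/86164) × 360° = 30.19°.
Equatorial spacing = 30.19 × 111.2 km/° = 3357 km.
At 74° latitude, spacing = 3357 × cos(74°) = 925 km.

925 km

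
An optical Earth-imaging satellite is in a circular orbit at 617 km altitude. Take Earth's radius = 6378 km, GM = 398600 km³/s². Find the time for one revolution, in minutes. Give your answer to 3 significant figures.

97.0 min

Semi-major axis a = 6378 + 617 = 6995 km. Period T = 2π√(a³/μ) = 2π√(6995³/398600) = 5822.3 s = 97.04 min.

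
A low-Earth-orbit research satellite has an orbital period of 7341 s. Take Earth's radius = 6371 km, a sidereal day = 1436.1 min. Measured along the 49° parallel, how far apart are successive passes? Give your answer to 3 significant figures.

Node shift per orbit = (7341.0/86166) × 360° = 30.67°.
Equatorial spacing = 30.67 × 111.2 km/° = 3410 km.
At 49° latitude, spacing = 3410 × cos(49°) = 2237 km.

2240 km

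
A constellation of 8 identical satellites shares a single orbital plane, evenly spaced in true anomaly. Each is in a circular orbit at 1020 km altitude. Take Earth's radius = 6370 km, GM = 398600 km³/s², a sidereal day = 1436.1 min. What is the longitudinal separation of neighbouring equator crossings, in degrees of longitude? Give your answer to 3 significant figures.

3.30°

Semi-major axis a = 6370 + 1020 = 7390 km. Period T = 2π√(a³/μ) = 2π√(7390³/398600) = 6322.3 s = 105.37 min.
Single-satellite node shift = (6322.3/86166) × 360° = 26.41°.
With 8 satellites evenly phased, successive equator crossings are 26.41/8 = 3.302° apart.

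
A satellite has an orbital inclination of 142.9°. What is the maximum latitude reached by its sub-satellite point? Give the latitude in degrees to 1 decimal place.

37.1°

Retrograde orbit: the ground track reaches ±(180° − i) = ±(180 − 142.9) = ±37.1°.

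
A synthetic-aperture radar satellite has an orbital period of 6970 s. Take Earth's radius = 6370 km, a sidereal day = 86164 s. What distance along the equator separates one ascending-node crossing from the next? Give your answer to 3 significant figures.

During one orbit Earth rotates (6970.0 / 86164) × 360° = 29.12°.
At the equator that is 29.12° × (2π·6370/360) km/° = 29.12 × 111.2 = 3238 km.

3240 km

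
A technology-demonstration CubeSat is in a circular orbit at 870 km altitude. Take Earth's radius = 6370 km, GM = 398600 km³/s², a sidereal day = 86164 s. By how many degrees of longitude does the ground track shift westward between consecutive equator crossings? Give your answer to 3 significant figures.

Semi-major axis a = 6370 + 870 = 7240 km. Period T = 2π√(a³/μ) = 2π√(7240³/398600) = 6130.8 s = 102.18 min.
During one orbit Earth rotates (6130.8 / 86164) × 360° = 25.62°.

25.6°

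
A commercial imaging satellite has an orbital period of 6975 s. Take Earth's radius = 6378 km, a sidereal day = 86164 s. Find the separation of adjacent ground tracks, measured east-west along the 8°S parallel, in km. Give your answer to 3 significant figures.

Node shift per orbit = (6975.0/86164) × 360° = 29.14°.
Equatorial spacing = 29.14 × 111.3 km/° = 3244 km.
At 8° latitude, spacing = 3244 × cos(8°) = 3212 km.

3210 km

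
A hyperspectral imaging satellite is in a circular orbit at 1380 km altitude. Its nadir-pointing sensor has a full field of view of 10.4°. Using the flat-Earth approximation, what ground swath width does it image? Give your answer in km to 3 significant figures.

Half-angle = 10.4°/2 = 5.2°.
Swath width ≈ 2h·tan(θ/2) = 2 × 1380 × tan(5.2°) = 251.2 km.

251 km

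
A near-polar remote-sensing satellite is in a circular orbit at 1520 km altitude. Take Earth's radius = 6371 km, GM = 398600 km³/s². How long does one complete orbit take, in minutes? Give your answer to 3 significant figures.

116 min

Semi-major axis a = 6371 + 1520 = 7891 km. Period T = 2π√(a³/μ) = 2π√(7891³/398600) = 6976.0 s = 116.27 min.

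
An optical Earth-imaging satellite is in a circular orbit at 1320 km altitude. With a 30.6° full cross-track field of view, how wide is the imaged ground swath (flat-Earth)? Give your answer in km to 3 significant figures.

Half-angle = 30.6°/2 = 15.3°.
Swath width ≈ 2h·tan(θ/2) = 2 × 1320 × tan(15.3°) = 722.2 km.

722 km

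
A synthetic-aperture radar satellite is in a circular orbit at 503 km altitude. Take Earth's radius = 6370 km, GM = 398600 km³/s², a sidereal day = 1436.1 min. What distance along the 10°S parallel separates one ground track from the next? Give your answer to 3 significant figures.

2590 km

Semi-major axis a = 6370 + 503 = 6873 km. Period T = 2π√(a³/μ) = 2π√(6873³/398600) = 5670.6 s = 94.51 min.
Node shift per orbit = (5670.6/86166) × 360° = 23.69°.
Equatorial spacing = 23.69 × 111.2 km/° = 2634 km.
At 10° latitude, spacing = 2634 × cos(10°) = 2594 km.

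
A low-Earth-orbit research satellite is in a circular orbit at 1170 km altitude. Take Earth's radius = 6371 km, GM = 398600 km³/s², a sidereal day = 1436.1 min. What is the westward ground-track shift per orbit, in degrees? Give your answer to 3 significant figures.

Semi-major axis a = 6371 + 1170 = 7541 km. Period T = 2π√(a³/μ) = 2π√(7541³/398600) = 6517.1 s = 108.62 min.
During one orbit Earth rotates (6517.1 / 86166) × 360° = 27.23°.

27.2°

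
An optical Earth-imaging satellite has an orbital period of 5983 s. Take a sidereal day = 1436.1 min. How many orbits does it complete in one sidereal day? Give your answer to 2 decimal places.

Orbits per sidereal day = 86166 / 5983.0 = 14.402.

14.40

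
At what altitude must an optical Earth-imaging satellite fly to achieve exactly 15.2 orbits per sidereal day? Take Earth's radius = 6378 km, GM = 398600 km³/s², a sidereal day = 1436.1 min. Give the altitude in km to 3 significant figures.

494 km

Required period T = 86166 / 15.2 = 5668.8 s.
From T = 2π√(a³/μ): a = (μ T²/4π²)^(1/3) = (398600 × 5668.8² / 4π²)^(1/3) = 6872 km.
Altitude h = a − R = 6872 − 6378 = 494 km.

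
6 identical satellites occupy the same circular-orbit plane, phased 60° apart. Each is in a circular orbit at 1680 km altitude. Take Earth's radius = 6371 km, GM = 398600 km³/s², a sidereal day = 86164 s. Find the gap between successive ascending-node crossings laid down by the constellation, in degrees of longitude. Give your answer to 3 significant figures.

5.01°

Semi-major axis a = 6371 + 1680 = 8051 km. Period T = 2π√(a³/μ) = 2π√(8051³/398600) = 7189.3 s = 119.82 min.
Single-satellite node shift = (7189.3/86164) × 360° = 30.04°.
With 6 satellites evenly phased, successive equator crossings are 30.04/6 = 5.006° apart.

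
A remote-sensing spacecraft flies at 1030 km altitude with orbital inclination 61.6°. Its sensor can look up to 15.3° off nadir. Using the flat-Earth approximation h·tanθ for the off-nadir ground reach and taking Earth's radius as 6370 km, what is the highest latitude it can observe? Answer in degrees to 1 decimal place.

For a prograde orbit the ground track reaches latitude ±i = ±61.6°.
Sensor half-swath on the ground ≈ 1030·tan(15.3°) = 282 km = 2.53° of latitude.
Maximum observable latitude ≈ 61.6 + 2.53 = 64.1°.

64.1°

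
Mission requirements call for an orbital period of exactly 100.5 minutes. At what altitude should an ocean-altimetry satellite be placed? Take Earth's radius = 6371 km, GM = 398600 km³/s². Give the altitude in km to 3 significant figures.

T = 100.5 min = 6030.0 s.
From T = 2π√(a³/μ): a = (μ T²/4π²)^(1/3) = (398600 × 6030.0² / 4π²)^(1/3) = 7160 km.
Altitude h = a − R = 7160 − 6371 = 789 km.

789 km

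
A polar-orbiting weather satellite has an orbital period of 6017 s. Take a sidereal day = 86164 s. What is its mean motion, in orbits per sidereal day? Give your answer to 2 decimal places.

14.32

Orbits per sidereal day = 86164 / 6017.0 = 14.320.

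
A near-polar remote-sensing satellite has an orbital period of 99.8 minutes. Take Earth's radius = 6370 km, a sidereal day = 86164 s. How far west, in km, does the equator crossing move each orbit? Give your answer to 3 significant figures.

T = 99.8 min = 5988.0 s.
During one orbit Earth rotates (5988.0 / 86164) × 360° = 25.02°.
At the equator that is 25.02° × (2π·6370/360) km/° = 25.02 × 111.2 = 2781 km.

2780 km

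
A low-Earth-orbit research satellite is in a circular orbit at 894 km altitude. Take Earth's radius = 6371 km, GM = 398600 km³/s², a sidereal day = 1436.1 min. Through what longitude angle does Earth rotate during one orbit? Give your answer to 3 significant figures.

Semi-major axis a = 6371 + 894 = 7265 km. Period T = 2π√(a³/μ) = 2π√(7265³/398600) = 6162.6 s = 102.71 min.
During one orbit Earth rotates (6162.6 / 86166) × 360° = 25.75°.

25.7°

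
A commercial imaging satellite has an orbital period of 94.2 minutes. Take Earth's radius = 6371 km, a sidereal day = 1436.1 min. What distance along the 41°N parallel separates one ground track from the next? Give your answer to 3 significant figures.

1980 km

T = 94.2 min = 5652.0 s.
Node shift per orbit = (5652.0/86166) × 360° = 23.61°.
Equatorial spacing = 23.61 × 111.2 km/° = 2626 km.
At 41° latitude, spacing = 2626 × cos(41°) = 1982 km.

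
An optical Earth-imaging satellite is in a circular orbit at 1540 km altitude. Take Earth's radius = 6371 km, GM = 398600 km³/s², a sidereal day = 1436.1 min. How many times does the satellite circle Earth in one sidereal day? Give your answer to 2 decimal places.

Semi-major axis a = 6371 + 1540 = 7911 km. Period T = 2π√(a³/μ) = 2π√(7911³/398600) = 7002.6 s = 116.71 min.
Orbits per sidereal day = 86166 / 7002.6 = 12.305.

12.30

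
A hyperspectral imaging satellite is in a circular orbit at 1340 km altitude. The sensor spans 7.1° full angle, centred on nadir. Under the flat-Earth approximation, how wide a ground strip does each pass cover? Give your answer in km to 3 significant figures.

Half-angle = 7.1°/2 = 3.55°.
Swath width ≈ 2h·tan(θ/2) = 2 × 1340 × tan(3.55°) = 166.3 km.

166 km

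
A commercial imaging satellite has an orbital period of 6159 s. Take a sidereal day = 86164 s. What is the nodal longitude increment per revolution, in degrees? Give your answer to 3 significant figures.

25.7°

During one orbit Earth rotates (6159.0 / 86164) × 360° = 25.73°.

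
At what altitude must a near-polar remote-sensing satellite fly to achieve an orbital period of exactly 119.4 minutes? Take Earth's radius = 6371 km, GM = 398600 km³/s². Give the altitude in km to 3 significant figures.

1660 km

T = 119.4 min = 7164.0 s.
From T = 2π√(a³/μ): a = (μ T²/4π²)^(1/3) = (398600 × 7164.0² / 4π²)^(1/3) = 8032 km.
Altitude h = a − R = 8032 − 6371 = 1661 km.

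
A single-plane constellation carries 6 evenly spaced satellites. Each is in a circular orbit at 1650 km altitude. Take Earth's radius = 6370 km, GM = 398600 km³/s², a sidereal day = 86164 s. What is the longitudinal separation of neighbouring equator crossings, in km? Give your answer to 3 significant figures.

553 km

Semi-major axis a = 6370 + 1650 = 8020 km. Period T = 2π√(a³/μ) = 2π√(8020³/398600) = 7147.8 s = 119.13 min.
Single-satellite node shift = (7147.8/86164) × 360° = 29.86°.
With 6 satellites evenly phased, successive equator crossings are 29.86/6 = 4.977° apart.
That is 4.977 × 111.2 = 553 km at the equator.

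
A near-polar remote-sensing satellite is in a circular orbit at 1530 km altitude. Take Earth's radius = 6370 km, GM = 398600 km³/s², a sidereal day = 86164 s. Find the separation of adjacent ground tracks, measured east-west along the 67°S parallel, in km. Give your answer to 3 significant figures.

1270 km

Semi-major axis a = 6370 + 1530 = 7900 km. Period T = 2π√(a³/μ) = 2π√(7900³/398600) = 6988.0 s = 116.47 min.
Node shift per orbit = (6988.0/86164) × 360° = 29.20°.
Equatorial spacing = 29.20 × 111.2 km/° = 3246 km.
At 67° latitude, spacing = 3246 × cos(67°) = 1268 km.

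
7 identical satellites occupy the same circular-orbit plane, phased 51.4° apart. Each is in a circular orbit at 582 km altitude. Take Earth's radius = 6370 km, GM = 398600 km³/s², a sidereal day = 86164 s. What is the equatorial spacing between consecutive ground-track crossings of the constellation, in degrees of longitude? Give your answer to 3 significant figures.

3.44°

Semi-major axis a = 6370 + 582 = 6952 km. Period T = 2π√(a³/μ) = 2π√(6952³/398600) = 5768.7 s = 96.14 min.
Single-satellite node shift = (5768.7/86164) × 360° = 24.10°.
With 7 satellites evenly phased, successive equator crossings are 24.10/7 = 3.443° apart.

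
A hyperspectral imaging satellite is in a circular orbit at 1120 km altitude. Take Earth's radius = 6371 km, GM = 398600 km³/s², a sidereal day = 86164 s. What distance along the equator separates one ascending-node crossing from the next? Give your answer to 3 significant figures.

Semi-major axis a = 6371 + 1120 = 7491 km. Period T = 2π√(a³/μ) = 2π√(7491³/398600) = 6452.4 s = 107.54 min.
During one orbit Earth rotates (6452.4 / 86164) × 360° = 26.96°.
At the equator that is 26.96° × (2π·6371/360) km/° = 26.96 × 111.2 = 2998 km.

3000 km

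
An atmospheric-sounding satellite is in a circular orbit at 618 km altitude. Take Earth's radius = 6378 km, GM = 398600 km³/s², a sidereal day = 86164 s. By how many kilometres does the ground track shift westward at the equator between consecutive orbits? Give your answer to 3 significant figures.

2710 km

Semi-major axis a = 6378 + 618 = 6996 km. Period T = 2π√(a³/μ) = 2π√(6996³/398600) = 5823.5 s = 97.06 min.
During one orbit Earth rotates (5823.5 / 86164) × 360° = 24.33°.
At the equator that is 24.33° × (2π·6378/360) km/° = 24.33 × 111.3 = 2708 km.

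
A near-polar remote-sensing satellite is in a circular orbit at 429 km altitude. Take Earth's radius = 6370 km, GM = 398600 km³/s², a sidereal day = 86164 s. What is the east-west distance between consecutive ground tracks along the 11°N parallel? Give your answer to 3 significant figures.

2540 km

Semi-major axis a = 6370 + 429 = 6799 km. Period T = 2π√(a³/μ) = 2π√(6799³/398600) = 5579.3 s = 92.99 min.
Node shift per orbit = (5579.3/86164) × 360° = 23.31°.
Equatorial spacing = 23.31 × 111.2 km/° = 2592 km.
At 11° latitude, spacing = 2592 × cos(11°) = 2544 km.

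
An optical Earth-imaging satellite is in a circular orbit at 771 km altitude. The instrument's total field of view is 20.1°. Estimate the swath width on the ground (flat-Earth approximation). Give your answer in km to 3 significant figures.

273 km

Half-angle = 20.1°/2 = 10.05°.
Swath width ≈ 2h·tan(θ/2) = 2 × 771 × tan(10.05°) = 273.3 km.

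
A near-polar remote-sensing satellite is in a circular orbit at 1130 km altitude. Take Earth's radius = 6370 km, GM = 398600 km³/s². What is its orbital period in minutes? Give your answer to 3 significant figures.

Semi-major axis a = 6370 + 1130 = 7500 km. Period T = 2π√(a³/μ) = 2π√(7500³/398600) = 6464.0 s = 107.73 min.

108 min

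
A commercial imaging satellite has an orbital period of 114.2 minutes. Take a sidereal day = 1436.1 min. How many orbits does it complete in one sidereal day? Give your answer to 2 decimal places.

12.58

T = 114.2 min = 6852.0 s.
Orbits per sidereal day = 86166 / 6852.0 = 12.575.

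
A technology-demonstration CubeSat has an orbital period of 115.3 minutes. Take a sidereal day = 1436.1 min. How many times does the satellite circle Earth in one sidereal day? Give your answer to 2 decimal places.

12.46

T = 115.3 min = 6918.0 s.
Orbits per sidereal day = 86166 / 6918.0 = 12.455.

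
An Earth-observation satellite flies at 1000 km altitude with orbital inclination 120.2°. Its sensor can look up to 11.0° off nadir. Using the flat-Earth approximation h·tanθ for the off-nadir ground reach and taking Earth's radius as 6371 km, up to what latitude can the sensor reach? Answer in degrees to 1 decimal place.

61.5°

Retrograde orbit: the ground track reaches ±(180° − i) = ±(180 − 120.2) = ±59.8°.
Sensor half-swath on the ground ≈ 1000·tan(11.0°) = 194 km = 1.75° of latitude.
Maximum observable latitude ≈ 59.8 + 1.75 = 61.5°.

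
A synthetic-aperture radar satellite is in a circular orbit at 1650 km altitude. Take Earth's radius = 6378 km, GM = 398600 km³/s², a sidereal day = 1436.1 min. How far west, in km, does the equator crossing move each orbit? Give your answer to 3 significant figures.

Semi-major axis a = 6378 + 1650 = 8028 km. Period T = 2π√(a³/μ) = 2π√(8028³/398600) = 7158.5 s = 119.31 min.
During one orbit Earth rotates (7158.5 / 86166) × 360° = 29.91°.
At the equator that is 29.91° × (2π·6378/360) km/° = 29.91 × 111.3 = 3329 km.

3330 km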